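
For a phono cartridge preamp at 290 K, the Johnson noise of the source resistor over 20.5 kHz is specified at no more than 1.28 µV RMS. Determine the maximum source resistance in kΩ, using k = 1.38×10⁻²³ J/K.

4.99 kΩ

Johnson–Nyquist: V_n = √(4kTRB) ⇒ R = V_n² / (4kTB)
4kTB = 4 × 1.38×10⁻²³ × 290 × 2.05×10⁴ = 3.28×10⁻¹⁶
R = (1.28×10⁻⁶)² / 3.28×10⁻¹⁶ = 4.99×10³ Ω = 4.99 kΩ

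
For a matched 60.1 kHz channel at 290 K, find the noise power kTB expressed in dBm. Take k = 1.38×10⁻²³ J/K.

−126.2 dBm

P_n = kTB = 1.38×10⁻²³ × 290 × 6.01×10⁴ = 2.41×10⁻¹⁶ W
In dBm: 10 log₁₀(2.41×10⁻¹⁶ / 10⁻³) = −126.2 dBm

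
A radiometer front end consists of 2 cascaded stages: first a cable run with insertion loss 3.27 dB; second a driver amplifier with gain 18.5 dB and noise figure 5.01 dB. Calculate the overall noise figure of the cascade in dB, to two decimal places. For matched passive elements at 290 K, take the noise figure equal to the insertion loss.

Convert to linear (a loss of L dB is a gain of −L dB): F_i = 10^(NF_i/10), G_i = 10^(G_i,dB/10)
  Stage 1: F_1 = 10^(3.27/10) = 2.123, G_1 = 10^(−3.27/10) = 0.4710
  Stage 2: F_2 = 10^(5.01/10) = 3.170, G_2 = 10^(18.5/10) = 70.79
Friis cascade:
  F = 2.123 + (3.170 − 1)/0.4710 = 6.730
NF = 10 log₁₀(6.730) = 8.28 dB

8.28 dB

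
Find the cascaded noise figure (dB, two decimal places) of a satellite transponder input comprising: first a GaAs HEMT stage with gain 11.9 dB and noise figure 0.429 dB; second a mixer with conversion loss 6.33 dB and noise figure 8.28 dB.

1.68 dB

Convert to linear (a loss of L dB is a gain of −L dB): F_i = 10^(NF_i/10), G_i = 10^(G_i,dB/10)
  Stage 1: F_1 = 10^(0.429/10) = 1.104, G_1 = 10^(11.9/10) = 15.49
  Stage 2: F_2 = 10^(8.28/10) = 6.730, G_2 = 10^(−6.33/10) = 0.2328
Friis cascade:
  F = 1.104 + (6.730 − 1)/15.49 = 1.474
NF = 10 log₁₀(1.474) = 1.68 dB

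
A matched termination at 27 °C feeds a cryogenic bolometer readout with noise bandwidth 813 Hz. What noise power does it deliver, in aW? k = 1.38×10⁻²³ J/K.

T = 27 °C + 273.15 = 300.15 K
P_n = kTB = 1.38×10⁻²³ × 300.15 × 8.13×10² = 3.37×10⁻¹⁸ W = 3.37 aW

3.37 aW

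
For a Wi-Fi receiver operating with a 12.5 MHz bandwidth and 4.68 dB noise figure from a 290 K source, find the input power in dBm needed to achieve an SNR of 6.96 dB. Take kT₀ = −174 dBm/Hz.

Sensitivity = −174 + 10 log₁₀(B) + NF + SNR_min
= −174 + 70.97 + 4.68 + 6.96
= −91.39 dBm → −91.4 dBm

−91.4 dBm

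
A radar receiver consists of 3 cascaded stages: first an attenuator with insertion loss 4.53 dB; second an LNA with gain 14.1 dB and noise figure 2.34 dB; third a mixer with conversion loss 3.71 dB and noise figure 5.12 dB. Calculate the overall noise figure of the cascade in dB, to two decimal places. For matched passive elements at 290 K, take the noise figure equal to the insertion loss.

7.09 dB

Convert to linear (a loss of L dB is a gain of −L dB): F_i = 10^(NF_i/10), G_i = 10^(G_i,dB/10)
  Stage 1: F_1 = 10^(4.53/10) = 2.838, G_1 = 10^(−4.53/10) = 0.3524
  Stage 2: F_2 = 10^(2.34/10) = 1.714, G_2 = 10^(14.1/10) = 25.70
  Stage 3: F_3 = 10^(5.12/10) = 3.251, G_3 = 10^(−3.71/10) = 0.4256
Friis cascade:
  F = 2.838 + (1.714 − 1)/0.3524 + (3.251 − 1)/9.057 = 5.113
NF = 10 log₁₀(5.113) = 7.09 dB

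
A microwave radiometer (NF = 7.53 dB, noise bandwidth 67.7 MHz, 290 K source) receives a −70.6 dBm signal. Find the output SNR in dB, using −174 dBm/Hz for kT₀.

Noise floor: N = −174 + 10 log₁₀(B) + NF
10 log₁₀(6.77×10⁷) = 78.31 dB
N = −174 + 78.31 + 7.53 = −88.16 dBm
SNR = P_sig − N = −70.6 − (−88.16) = 17.56 dB → 17.6 dB

17.6 dB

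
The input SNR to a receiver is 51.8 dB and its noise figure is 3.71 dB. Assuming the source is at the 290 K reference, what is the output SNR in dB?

48.09 dB

By definition F = SNR_in/SNR_out, so in dB: SNR_out = SNR_in − NF
SNR_out = 51.8 − 3.71 = 48.09 dB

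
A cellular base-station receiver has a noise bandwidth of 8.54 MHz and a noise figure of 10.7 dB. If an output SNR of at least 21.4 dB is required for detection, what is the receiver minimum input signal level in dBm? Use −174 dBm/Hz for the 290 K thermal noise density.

Sensitivity = −174 + 10 log₁₀(B) + NF + SNR_min
= −174 + 69.31 + 10.7 + 21.4
= −72.59 dBm → −72.6 dBm

−72.6 dBm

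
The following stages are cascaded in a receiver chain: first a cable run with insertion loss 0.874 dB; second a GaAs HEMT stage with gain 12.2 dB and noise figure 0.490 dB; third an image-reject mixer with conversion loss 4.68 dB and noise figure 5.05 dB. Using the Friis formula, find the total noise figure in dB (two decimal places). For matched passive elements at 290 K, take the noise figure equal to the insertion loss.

Convert to linear (a loss of L dB is a gain of −L dB): F_i = 10^(NF_i/10), G_i = 10^(G_i,dB/10)
  Stage 1: F_1 = 10^(0.874/10) = 1.223, G_1 = 10^(−0.874/10) = 0.8177
  Stage 2: F_2 = 10^(0.490/10) = 1.119, G_2 = 10^(12.2/10) = 16.60
  Stage 3: F_3 = 10^(5.05/10) = 3.199, G_3 = 10^(−4.68/10) = 0.3404
Friis cascade:
  F = 1.223 + (1.119 − 1)/0.8177 + (3.199 − 1)/13.57 = 1.531
NF = 10 log₁₀(1.531) = 1.85 dB

1.85 dB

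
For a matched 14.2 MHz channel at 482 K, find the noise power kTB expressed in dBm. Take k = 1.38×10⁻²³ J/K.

P_n = kTB = 1.38×10⁻²³ × 482 × 1.42×10⁷ = 9.45×10⁻¹⁴ W
In dBm: 10 log₁₀(9.45×10⁻¹⁴ / 10⁻³) = −100.2 dBm

−100.2 dBm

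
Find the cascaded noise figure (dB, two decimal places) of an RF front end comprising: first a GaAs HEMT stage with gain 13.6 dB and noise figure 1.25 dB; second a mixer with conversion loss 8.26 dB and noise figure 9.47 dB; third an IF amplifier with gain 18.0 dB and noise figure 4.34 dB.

3.38 dB

Convert to linear (a loss of L dB is a gain of −L dB): F_i = 10^(NF_i/10), G_i = 10^(G_i,dB/10)
  Stage 1: F_1 = 10^(1.25/10) = 1.334, G_1 = 10^(13.6/10) = 22.91
  Stage 2: F_2 = 10^(9.47/10) = 8.851, G_2 = 10^(−8.26/10) = 0.1493
  Stage 3: F_3 = 10^(4.34/10) = 2.716, G_3 = 10^(18.0/10) = 63.10
Friis cascade:
  F = 1.334 + (8.851 − 1)/22.91 + (2.716 − 1)/3.420 = 2.178
NF = 10 log₁₀(2.178) = 3.38 dB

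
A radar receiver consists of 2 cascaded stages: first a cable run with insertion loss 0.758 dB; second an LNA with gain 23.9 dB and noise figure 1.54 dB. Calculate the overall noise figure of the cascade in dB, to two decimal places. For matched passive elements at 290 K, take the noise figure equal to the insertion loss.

Convert to linear (a loss of L dB is a gain of −L dB): F_i = 10^(NF_i/10), G_i = 10^(G_i,dB/10)
  Stage 1: F_1 = 10^(0.758/10) = 1.191, G_1 = 10^(−0.758/10) = 0.8398
  Stage 2: F_2 = 10^(1.54/10) = 1.426, G_2 = 10^(23.9/10) = 245.5
Friis cascade:
  F = 1.191 + (1.426 − 1)/0.8398 = 1.697
NF = 10 log₁₀(1.697) = 2.30 dB

2.30 dB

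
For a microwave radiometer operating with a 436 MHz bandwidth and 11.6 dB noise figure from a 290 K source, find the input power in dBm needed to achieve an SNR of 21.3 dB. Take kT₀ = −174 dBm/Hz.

Sensitivity = −174 + 10 log₁₀(B) + NF + SNR_min
= −174 + 86.39 + 11.6 + 21.3
= −54.71 dBm → −54.7 dBm

−54.7 dBm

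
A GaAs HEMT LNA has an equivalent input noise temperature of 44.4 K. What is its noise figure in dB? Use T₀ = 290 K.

0.619 dB

F = 1 + T_e/T₀ = 1 + 44.4/290 = 1.1531
NF = 10 log₁₀(1.1531) = 0.619 dB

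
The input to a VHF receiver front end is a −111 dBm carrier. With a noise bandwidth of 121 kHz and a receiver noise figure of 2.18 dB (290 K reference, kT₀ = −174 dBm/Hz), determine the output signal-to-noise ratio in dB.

Noise floor: N = −174 + 10 log₁₀(B) + NF
10 log₁₀(1.21×10⁵) = 50.83 dB
N = −174 + 50.83 + 2.18 = −120.99 dBm
SNR = P_sig − N = −111 − (−120.99) = 9.99 dB → 10.0 dB

10.0 dB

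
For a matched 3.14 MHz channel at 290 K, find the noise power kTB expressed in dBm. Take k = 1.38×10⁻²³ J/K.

−109.0 dBm

P_n = kTB = 1.38×10⁻²³ × 290 × 3.14×10⁶ = 1.26×10⁻¹⁴ W
In dBm: 10 log₁₀(1.26×10⁻¹⁴ / 10⁻³) = −109.0 dBm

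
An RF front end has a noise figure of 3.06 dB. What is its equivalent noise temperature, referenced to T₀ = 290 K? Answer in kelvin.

F = 10^(3.06/10) = 2.02302
T_e = (F − 1)·T₀ = (2.02302 − 1) × 290 = 297 K

297 K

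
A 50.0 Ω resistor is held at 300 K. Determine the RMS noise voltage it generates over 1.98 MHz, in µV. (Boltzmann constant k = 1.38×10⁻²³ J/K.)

1.28 µV

V_n = √(4kTRB)
4kTRB = 4 × 1.38×10⁻²³ × 300 × 5.00×10¹ × 1.98×10⁶ = 1.64×10⁻¹² V²
V_n = √(1.64×10⁻¹²) = 1.28×10⁻⁶ V = 1.28 µV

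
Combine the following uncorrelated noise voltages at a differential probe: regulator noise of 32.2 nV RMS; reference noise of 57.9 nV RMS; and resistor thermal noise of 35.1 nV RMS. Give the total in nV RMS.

Uncorrelated sources add in power (mean-square): V_tot = √(ΣV_i²)
V_tot = √[(3.22×10⁻⁸)² + (5.79×10⁻⁸)² + (3.51×10⁻⁸)²] = 7.50×10⁻⁸ V = 75.0 nV

75.0 nV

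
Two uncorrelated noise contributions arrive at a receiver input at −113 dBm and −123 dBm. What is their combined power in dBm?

Convert to linear, add, convert back:
P₁ = 5.01×10⁻¹⁵ W, P₂ = 5.01×10⁻¹⁶ W
P_tot = 5.51×10⁻¹⁵ W → 10 log₁₀(P_tot / 10⁻³) = −112.6 dBm

−112.6 dBm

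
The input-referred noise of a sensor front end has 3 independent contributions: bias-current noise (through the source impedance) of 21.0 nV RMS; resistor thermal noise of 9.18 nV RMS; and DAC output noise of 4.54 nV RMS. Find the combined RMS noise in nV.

23.4 nV

Uncorrelated sources add in power (mean-square): V_tot = √(ΣV_i²)
V_tot = √[(2.10×10⁻⁸)² + (9.18×10⁻⁹)² + (4.54×10⁻⁹)²] = 2.34×10⁻⁸ V = 23.4 nV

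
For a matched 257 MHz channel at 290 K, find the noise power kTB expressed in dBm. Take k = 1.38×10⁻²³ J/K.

P_n = kTB = 1.38×10⁻²³ × 290 × 2.57×10⁸ = 1.03×10⁻¹² W
In dBm: 10 log₁₀(1.03×10⁻¹² / 10⁻³) = −89.9 dBm

−89.9 dBm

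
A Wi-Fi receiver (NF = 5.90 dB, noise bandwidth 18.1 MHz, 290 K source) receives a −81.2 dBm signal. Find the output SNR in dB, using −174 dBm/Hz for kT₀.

14.3 dB

Noise floor: N = −174 + 10 log₁₀(B) + NF
10 log₁₀(1.81×10⁷) = 72.58 dB
N = −174 + 72.58 + 5.90 = −95.52 dBm
SNR = P_sig − N = −81.2 − (−95.52) = 14.32 dB → 14.3 dB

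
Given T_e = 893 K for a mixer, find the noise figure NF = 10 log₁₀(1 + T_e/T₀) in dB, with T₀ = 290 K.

6.11 dB

F = 1 + T_e/T₀ = 1 + 893/290 = 4.07931
NF = 10 log₁₀(4.07931) = 6.11 dB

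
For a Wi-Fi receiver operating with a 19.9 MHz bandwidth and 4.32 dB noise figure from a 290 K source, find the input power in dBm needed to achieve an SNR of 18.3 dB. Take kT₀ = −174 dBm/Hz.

−78.4 dBm

Sensitivity = −174 + 10 log₁₀(B) + NF + SNR_min
= −174 + 72.99 + 4.32 + 18.3
= −78.39 dBm → −78.4 dBm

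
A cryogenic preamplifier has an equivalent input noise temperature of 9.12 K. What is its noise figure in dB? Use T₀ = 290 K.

0.134 dB

F = 1 + T_e/T₀ = 1 + 9.12/290 = 1.03145
NF = 10 log₁₀(1.03145) = 0.134 dB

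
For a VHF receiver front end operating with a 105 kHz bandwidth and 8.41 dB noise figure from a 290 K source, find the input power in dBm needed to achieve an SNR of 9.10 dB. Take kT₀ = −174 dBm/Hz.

Sensitivity = −174 + 10 log₁₀(B) + NF + SNR_min
= −174 + 50.21 + 8.41 + 9.10
= −106.28 dBm → −106.3 dBm

−106.3 dBm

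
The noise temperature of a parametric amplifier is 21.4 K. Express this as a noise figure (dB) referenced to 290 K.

0.309 dB

F = 1 + T_e/T₀ = 1 + 21.4/290 = 1.07379
NF = 10 log₁₀(1.07379) = 0.309 dB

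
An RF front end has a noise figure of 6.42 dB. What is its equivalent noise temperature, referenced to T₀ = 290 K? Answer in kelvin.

982 K

F = 10^(6.42/10) = 4.38531
T_e = (F − 1)·T₀ = (4.38531 − 1) × 290 = 982 K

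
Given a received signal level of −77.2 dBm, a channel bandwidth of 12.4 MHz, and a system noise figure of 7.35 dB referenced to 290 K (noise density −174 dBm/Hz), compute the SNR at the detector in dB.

18.5 dB

Noise floor: N = −174 + 10 log₁₀(B) + NF
10 log₁₀(1.24×10⁷) = 70.93 dB
N = −174 + 70.93 + 7.35 = −95.72 dBm
SNR = P_sig − N = −77.2 − (−95.72) = 18.52 dB → 18.5 dB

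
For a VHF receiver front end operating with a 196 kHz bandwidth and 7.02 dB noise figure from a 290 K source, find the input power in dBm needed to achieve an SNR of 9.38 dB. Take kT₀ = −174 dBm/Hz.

−104.7 dBm

Sensitivity = −174 + 10 log₁₀(B) + NF + SNR_min
= −174 + 52.92 + 7.02 + 9.38
= −104.68 dBm → −104.7 dBm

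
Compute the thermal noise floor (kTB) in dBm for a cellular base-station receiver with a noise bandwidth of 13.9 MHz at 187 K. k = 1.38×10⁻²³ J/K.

−104.5 dBm

P_n = kTB = 1.38×10⁻²³ × 187 × 1.39×10⁷ = 3.59×10⁻¹⁴ W
In dBm: 10 log₁₀(3.59×10⁻¹⁴ / 10⁻³) = −104.5 dBm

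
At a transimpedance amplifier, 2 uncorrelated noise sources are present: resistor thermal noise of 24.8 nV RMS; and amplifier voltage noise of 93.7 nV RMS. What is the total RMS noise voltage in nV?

Uncorrelated sources add in power (mean-square): V_tot = √(ΣV_i²)
V_tot = √[(2.48×10⁻⁸)² + (9.37×10⁻⁸)²] = 9.69×10⁻⁸ V = 96.9 nV

96.9 nV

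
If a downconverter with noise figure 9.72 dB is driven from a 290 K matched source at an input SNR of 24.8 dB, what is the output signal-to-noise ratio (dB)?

15.08 dB

By definition F = SNR_in/SNR_out, so in dB: SNR_out = SNR_in − NF
SNR_out = 24.8 − 9.72 = 15.08 dB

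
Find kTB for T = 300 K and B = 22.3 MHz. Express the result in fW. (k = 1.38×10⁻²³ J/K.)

P_n = kTB = 1.38×10⁻²³ × 300 × 2.23×10⁷ = 9.23×10⁻¹⁴ W = 92.3 fW

92.3 fW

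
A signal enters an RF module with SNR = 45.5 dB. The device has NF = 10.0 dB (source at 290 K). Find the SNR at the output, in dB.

35.5 dB

By definition F = SNR_in/SNR_out, so in dB: SNR_out = SNR_in − NF
SNR_out = 45.5 − 10.0 = 35.5 dB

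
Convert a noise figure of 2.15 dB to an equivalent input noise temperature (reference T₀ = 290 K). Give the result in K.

F = 10^(2.15/10) = 1.64059
T_e = (F − 1)·T₀ = (1.64059 − 1) × 290 = 186 K

186 K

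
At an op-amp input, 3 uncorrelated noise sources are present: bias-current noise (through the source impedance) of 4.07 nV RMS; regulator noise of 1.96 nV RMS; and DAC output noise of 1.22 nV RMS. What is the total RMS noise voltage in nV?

Uncorrelated sources add in power (mean-square): V_tot = √(ΣV_i²)
V_tot = √[(4.07×10⁻⁹)² + (1.96×10⁻⁹)² + (1.22×10⁻⁹)²] = 4.68×10⁻⁹ V = 4.68 nV

4.68 nV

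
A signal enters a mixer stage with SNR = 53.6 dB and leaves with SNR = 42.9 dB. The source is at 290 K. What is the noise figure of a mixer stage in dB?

10.7 dB

NF (dB) = SNR_in(dB) − SNR_out(dB) when the source is at T₀
NF = 53.6 − 42.9 = 10.7 dB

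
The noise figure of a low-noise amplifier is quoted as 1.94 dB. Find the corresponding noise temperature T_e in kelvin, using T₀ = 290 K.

F = 10^(1.94/10) = 1.56315
T_e = (F − 1)·T₀ = (1.56315 − 1) × 290 = 163 K

163 K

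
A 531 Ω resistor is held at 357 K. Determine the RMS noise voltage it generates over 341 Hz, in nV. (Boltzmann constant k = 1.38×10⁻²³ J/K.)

V_n = √(4kTRB)
4kTRB = 4 × 1.38×10⁻²³ × 357 × 5.31×10² × 3.41×10² = 3.57×10⁻¹⁵ V²
V_n = √(3.57×10⁻¹⁵) = 5.97×10⁻⁸ V = 59.7 nV

59.7 nV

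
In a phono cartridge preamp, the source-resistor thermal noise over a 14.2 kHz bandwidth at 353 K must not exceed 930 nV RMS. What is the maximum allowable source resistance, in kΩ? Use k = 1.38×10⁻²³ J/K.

Johnson–Nyquist: V_n = √(4kTRB) ⇒ R = V_n² / (4kTB)
4kTB = 4 × 1.38×10⁻²³ × 353 × 1.42×10⁴ = 2.77×10⁻¹⁶
R = (9.30×10⁻⁷)² / 2.77×10⁻¹⁶ = 3.13×10³ Ω = 3.13 kΩ

3.13 kΩ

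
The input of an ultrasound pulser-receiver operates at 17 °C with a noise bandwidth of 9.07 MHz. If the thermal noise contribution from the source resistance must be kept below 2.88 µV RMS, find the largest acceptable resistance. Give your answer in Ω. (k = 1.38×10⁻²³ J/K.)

T = 17 °C + 273.15 = 290.15 K
Johnson–Nyquist: V_n = √(4kTRB) ⇒ R = V_n² / (4kTB)
4kTB = 4 × 1.38×10⁻²³ × 290.15 × 9.07×10⁶ = 1.45×10⁻¹³
R = (2.88×10⁻⁶)² / 1.45×10⁻¹³ = 5.71×10¹ Ω = 57.1 Ω

57.1 Ω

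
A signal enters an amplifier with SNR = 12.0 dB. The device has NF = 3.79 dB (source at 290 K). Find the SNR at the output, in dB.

By definition F = SNR_in/SNR_out, so in dB: SNR_out = SNR_in − NF
SNR_out = 12.0 − 3.79 = 8.21 dB

8.21 dB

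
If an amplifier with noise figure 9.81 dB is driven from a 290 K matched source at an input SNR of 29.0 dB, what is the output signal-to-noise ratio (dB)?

19.19 dB

By definition F = SNR_in/SNR_out, so in dB: SNR_out = SNR_in − NF
SNR_out = 29.0 − 9.81 = 19.19 dB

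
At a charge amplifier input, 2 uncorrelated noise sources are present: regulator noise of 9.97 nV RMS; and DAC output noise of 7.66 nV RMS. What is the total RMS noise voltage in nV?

Uncorrelated sources add in power (mean-square): V_tot = √(ΣV_i²)
V_tot = √[(9.97×10⁻⁹)² + (7.66×10⁻⁹)²] = 1.26×10⁻⁸ V = 12.6 nV

12.6 nV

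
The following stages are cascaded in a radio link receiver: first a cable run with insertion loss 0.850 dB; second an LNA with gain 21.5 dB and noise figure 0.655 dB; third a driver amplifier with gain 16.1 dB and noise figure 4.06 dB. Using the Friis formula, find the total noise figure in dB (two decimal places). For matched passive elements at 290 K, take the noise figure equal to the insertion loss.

1.55 dB

Convert to linear (a loss of L dB is a gain of −L dB): F_i = 10^(NF_i/10), G_i = 10^(G_i,dB/10)
  Stage 1: F_1 = 10^(0.850/10) = 1.216, G_1 = 10^(−0.850/10) = 0.8222
  Stage 2: F_2 = 10^(0.655/10) = 1.163, G_2 = 10^(21.5/10) = 141.3
  Stage 3: F_3 = 10^(4.06/10) = 2.547, G_3 = 10^(16.1/10) = 40.74
Friis cascade:
  F = 1.216 + (1.163 − 1)/0.8222 + (2.547 − 1)/116.1 = 1.427
NF = 10 log₁₀(1.427) = 1.55 dB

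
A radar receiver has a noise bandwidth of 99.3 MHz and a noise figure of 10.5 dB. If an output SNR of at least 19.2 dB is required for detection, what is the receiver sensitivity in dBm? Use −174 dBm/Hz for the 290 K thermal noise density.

Sensitivity = −174 + 10 log₁₀(B) + NF + SNR_min
= −174 + 79.97 + 10.5 + 19.2
= −64.33 dBm → −64.3 dBm

−64.3 dBm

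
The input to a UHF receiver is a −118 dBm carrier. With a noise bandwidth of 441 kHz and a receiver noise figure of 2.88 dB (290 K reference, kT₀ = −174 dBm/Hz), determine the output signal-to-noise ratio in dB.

Noise floor: N = −174 + 10 log₁₀(B) + NF
10 log₁₀(4.41×10⁵) = 56.44 dB
N = −174 + 56.44 + 2.88 = −114.68 dBm
SNR = P_sig − N = −118 − (−114.68) = −3.32 dB → −3.3 dB

−3.3 dB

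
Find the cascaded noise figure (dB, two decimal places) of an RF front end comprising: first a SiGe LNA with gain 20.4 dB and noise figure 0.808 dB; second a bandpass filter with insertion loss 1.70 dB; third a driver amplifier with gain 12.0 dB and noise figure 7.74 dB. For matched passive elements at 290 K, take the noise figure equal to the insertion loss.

1.06 dB

Convert to linear (a loss of L dB is a gain of −L dB): F_i = 10^(NF_i/10), G_i = 10^(G_i,dB/10)
  Stage 1: F_1 = 10^(0.808/10) = 1.204, G_1 = 10^(20.4/10) = 109.6
  Stage 2: F_2 = 10^(1.70/10) = 1.479, G_2 = 10^(−1.70/10) = 0.6761
  Stage 3: F_3 = 10^(7.74/10) = 5.943, G_3 = 10^(12.0/10) = 15.85
Friis cascade:
  F = 1.204 + (1.479 − 1)/109.6 + (5.943 − 1)/74.13 = 1.276
NF = 10 log₁₀(1.276) = 1.06 dB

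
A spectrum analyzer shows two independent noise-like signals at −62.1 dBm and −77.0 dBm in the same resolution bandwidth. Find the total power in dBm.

−62.0 dBm

Convert to linear, add, convert back:
P₁ = 6.17×10⁻¹⁰ W, P₂ = 2.00×10⁻¹¹ W
P_tot = 6.37×10⁻¹⁰ W → 10 log₁₀(P_tot / 10⁻³) = −62.0 dBm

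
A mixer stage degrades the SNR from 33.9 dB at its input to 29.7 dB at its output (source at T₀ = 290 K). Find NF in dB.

4.2 dB

NF (dB) = SNR_in(dB) − SNR_out(dB) when the source is at T₀
NF = 33.9 − 29.7 = 4.2 dB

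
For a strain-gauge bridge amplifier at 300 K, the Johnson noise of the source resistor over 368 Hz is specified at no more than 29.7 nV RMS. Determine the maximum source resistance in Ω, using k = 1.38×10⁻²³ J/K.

145 Ω

Johnson–Nyquist: V_n = √(4kTRB) ⇒ R = V_n² / (4kTB)
4kTB = 4 × 1.38×10⁻²³ × 300 × 3.68×10² = 6.09×10⁻¹⁸
R = (2.97×10⁻⁸)² / 6.09×10⁻¹⁸ = 1.45×10² Ω = 145 Ω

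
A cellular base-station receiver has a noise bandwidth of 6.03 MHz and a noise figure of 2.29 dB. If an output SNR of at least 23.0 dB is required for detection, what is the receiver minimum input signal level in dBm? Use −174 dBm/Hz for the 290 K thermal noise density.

Sensitivity = −174 + 10 log₁₀(B) + NF + SNR_min
= −174 + 67.8 + 2.29 + 23.0
= −80.91 dBm → −80.9 dBm

−80.9 dBm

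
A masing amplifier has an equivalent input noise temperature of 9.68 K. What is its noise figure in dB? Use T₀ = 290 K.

F = 1 + T_e/T₀ = 1 + 9.68/290 = 1.03338
NF = 10 log₁₀(1.03338) = 0.143 dB

0.143 dB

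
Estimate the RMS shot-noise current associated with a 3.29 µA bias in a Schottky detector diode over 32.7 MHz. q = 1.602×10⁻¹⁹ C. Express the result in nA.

5.87 nA

I_n = √(2qI·B)
2qI·B = 2 × 1.602×10⁻¹⁹ × 3.29×10⁻⁶ × 3.27×10⁷ = 3.45×10⁻¹⁷ A²
I_n = √(3.45×10⁻¹⁷) = 5.87×10⁻⁹ A = 5.87 nA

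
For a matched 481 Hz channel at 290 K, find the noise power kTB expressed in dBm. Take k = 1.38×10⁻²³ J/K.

P_n = kTB = 1.38×10⁻²³ × 290 × 4.81×10² = 1.92×10⁻¹⁸ W
In dBm: 10 log₁₀(1.92×10⁻¹⁸ / 10⁻³) = −147.2 dBm

−147.2 dBm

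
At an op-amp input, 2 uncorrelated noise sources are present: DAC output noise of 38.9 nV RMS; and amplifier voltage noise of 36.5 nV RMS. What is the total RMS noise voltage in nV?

Uncorrelated sources add in power (mean-square): V_tot = √(ΣV_i²)
V_tot = √[(3.89×10⁻⁸)² + (3.65×10⁻⁸)²] = 5.33×10⁻⁸ V = 53.3 nV

53.3 nV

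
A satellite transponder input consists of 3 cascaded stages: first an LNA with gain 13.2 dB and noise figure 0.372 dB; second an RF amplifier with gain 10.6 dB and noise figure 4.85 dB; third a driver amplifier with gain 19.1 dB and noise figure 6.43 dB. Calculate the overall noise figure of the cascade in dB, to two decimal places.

Convert to linear (a loss of L dB is a gain of −L dB): F_i = 10^(NF_i/10), G_i = 10^(G_i,dB/10)
  Stage 1: F_1 = 10^(0.372/10) = 1.089, G_1 = 10^(13.2/10) = 20.89
  Stage 2: F_2 = 10^(4.85/10) = 3.055, G_2 = 10^(10.6/10) = 11.48
  Stage 3: F_3 = 10^(6.43/10) = 4.395, G_3 = 10^(19.1/10) = 81.28
Friis cascade:
  F = 1.089 + (3.055 − 1)/20.89 + (4.395 − 1)/239.9 = 1.202
NF = 10 log₁₀(1.202) = 0.80 dB

0.80 dB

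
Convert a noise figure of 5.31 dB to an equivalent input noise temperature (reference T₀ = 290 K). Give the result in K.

F = 10^(5.31/10) = 3.39625
T_e = (F − 1)·T₀ = (3.39625 − 1) × 290 = 695 K

695 K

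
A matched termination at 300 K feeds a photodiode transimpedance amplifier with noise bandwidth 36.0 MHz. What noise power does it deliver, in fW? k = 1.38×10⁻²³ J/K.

P_n = kTB = 1.38×10⁻²³ × 300 × 3.60×10⁷ = 1.49×10⁻¹³ W = 149 fW

149 fW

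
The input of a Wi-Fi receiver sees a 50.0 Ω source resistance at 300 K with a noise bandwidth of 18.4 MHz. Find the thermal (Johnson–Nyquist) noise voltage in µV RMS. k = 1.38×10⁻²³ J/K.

3.90 µV

V_n = √(4kTRB)
4kTRB = 4 × 1.38×10⁻²³ × 300 × 5.00×10¹ × 1.84×10⁷ = 1.52×10⁻¹¹ V²
V_n = √(1.52×10⁻¹¹) = 3.90×10⁻⁶ V = 3.90 µV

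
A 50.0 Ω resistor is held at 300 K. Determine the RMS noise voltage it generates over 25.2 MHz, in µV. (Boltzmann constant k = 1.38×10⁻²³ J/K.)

V_n = √(4kTRB)
4kTRB = 4 × 1.38×10⁻²³ × 300 × 5.00×10¹ × 2.52×10⁷ = 2.09×10⁻¹¹ V²
V_n = √(2.09×10⁻¹¹) = 4.57×10⁻⁶ V = 4.57 µV

4.57 µV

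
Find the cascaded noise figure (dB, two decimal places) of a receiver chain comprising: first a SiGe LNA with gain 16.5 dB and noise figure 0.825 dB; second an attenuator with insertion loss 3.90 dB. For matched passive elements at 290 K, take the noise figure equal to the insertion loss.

0.94 dB

Convert to linear (a loss of L dB is a gain of −L dB): F_i = 10^(NF_i/10), G_i = 10^(G_i,dB/10)
  Stage 1: F_1 = 10^(0.825/10) = 1.209, G_1 = 10^(16.5/10) = 44.67
  Stage 2: F_2 = 10^(3.90/10) = 2.455, G_2 = 10^(−3.90/10) = 0.4074
Friis cascade:
  F = 1.209 + (2.455 − 1)/44.67 = 1.242
NF = 10 log₁₀(1.242) = 0.94 dB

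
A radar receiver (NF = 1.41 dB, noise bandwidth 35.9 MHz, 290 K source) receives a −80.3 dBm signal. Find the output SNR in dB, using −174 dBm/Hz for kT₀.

Noise floor: N = −174 + 10 log₁₀(B) + NF
10 log₁₀(3.59×10⁷) = 75.55 dB
N = −174 + 75.55 + 1.41 = −97.04 dBm
SNR = P_sig − N = −80.3 − (−97.04) = 16.74 dB → 16.7 dB

16.7 dB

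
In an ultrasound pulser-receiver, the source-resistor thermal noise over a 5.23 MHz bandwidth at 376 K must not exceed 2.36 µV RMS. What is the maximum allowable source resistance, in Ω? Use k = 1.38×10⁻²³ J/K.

51.3 Ω

Johnson–Nyquist: V_n = √(4kTRB) ⇒ R = V_n² / (4kTB)
4kTB = 4 × 1.38×10⁻²³ × 376 × 5.23×10⁶ = 1.09×10⁻¹³
R = (2.36×10⁻⁶)² / 1.09×10⁻¹³ = 5.13×10¹ Ω = 51.3 Ω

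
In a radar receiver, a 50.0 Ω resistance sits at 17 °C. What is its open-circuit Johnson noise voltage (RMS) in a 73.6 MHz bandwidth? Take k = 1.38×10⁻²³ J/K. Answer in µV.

7.68 µV

T = 17 °C + 273.15 = 290.15 K
V_n = √(4kTRB)
4kTRB = 4 × 1.38×10⁻²³ × 290.15 × 5.00×10¹ × 7.36×10⁷ = 5.89×10⁻¹¹ V²
V_n = √(5.89×10⁻¹¹) = 7.68×10⁻⁶ V = 7.68 µV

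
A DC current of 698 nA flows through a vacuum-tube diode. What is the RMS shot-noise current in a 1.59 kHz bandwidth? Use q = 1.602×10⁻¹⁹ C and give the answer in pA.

18.9 pA

I_n = √(2qI·B)
2qI·B = 2 × 1.602×10⁻¹⁹ × 6.98×10⁻⁷ × 1.59×10³ = 3.56×10⁻²² A²
I_n = √(3.56×10⁻²²) = 1.89×10⁻¹¹ A = 18.9 pA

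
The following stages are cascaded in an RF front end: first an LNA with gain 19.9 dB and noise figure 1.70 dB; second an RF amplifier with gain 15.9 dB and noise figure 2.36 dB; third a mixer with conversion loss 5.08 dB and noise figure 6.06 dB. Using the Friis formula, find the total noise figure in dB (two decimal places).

Convert to linear (a loss of L dB is a gain of −L dB): F_i = 10^(NF_i/10), G_i = 10^(G_i,dB/10)
  Stage 1: F_1 = 10^(1.70/10) = 1.479, G_1 = 10^(19.9/10) = 97.72
  Stage 2: F_2 = 10^(2.36/10) = 1.722, G_2 = 10^(15.9/10) = 38.90
  Stage 3: F_3 = 10^(6.06/10) = 4.036, G_3 = 10^(−5.08/10) = 0.3105
Friis cascade:
  F = 1.479 + (1.722 − 1)/97.72 + (4.036 − 1)/3802 = 1.487
NF = 10 log₁₀(1.487) = 1.72 dB

1.72 dB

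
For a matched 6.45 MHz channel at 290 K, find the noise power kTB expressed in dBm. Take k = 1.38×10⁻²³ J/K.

−105.9 dBm

P_n = kTB = 1.38×10⁻²³ × 290 × 6.45×10⁶ = 2.58×10⁻¹⁴ W
In dBm: 10 log₁₀(2.58×10⁻¹⁴ / 10⁻³) = −105.9 dBm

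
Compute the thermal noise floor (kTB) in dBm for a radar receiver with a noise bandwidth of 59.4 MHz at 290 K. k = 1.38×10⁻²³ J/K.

−96.2 dBm

P_n = kTB = 1.38×10⁻²³ × 290 × 5.94×10⁷ = 2.38×10⁻¹³ W
In dBm: 10 log₁₀(2.38×10⁻¹³ / 10⁻³) = −96.2 dBm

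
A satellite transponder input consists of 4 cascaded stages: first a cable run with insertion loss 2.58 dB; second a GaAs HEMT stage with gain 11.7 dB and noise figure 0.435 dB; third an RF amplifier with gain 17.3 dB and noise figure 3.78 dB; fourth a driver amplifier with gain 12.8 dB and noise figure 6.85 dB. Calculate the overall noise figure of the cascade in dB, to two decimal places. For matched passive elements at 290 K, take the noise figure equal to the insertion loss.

Convert to linear (a loss of L dB is a gain of −L dB): F_i = 10^(NF_i/10), G_i = 10^(G_i,dB/10)
  Stage 1: F_1 = 10^(2.58/10) = 1.811, G_1 = 10^(−2.58/10) = 0.5521
  Stage 2: F_2 = 10^(0.435/10) = 1.105, G_2 = 10^(11.7/10) = 14.79
  Stage 3: F_3 = 10^(3.78/10) = 2.388, G_3 = 10^(17.3/10) = 53.70
  Stage 4: F_4 = 10^(6.85/10) = 4.842, G_4 = 10^(12.8/10) = 19.05
Friis cascade:
  F = 1.811 + (1.105 − 1)/0.5521 + (2.388 − 1)/8.166 + (4.842 − 1)/438.5 = 2.181
NF = 10 log₁₀(2.181) = 3.39 dB

3.39 dB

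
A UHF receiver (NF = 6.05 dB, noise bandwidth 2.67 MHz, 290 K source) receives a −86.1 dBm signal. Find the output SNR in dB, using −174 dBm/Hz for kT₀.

17.6 dB

Noise floor: N = −174 + 10 log₁₀(B) + NF
10 log₁₀(2.67×10⁶) = 64.27 dB
N = −174 + 64.27 + 6.05 = −103.68 dBm
SNR = P_sig − N = −86.1 − (−103.68) = 17.58 dB → 17.6 dB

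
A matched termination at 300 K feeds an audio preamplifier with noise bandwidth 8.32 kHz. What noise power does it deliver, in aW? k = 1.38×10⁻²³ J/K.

34.4 aW

P_n = kTB = 1.38×10⁻²³ × 300 × 8.32×10³ = 3.44×10⁻¹⁷ W = 34.4 aW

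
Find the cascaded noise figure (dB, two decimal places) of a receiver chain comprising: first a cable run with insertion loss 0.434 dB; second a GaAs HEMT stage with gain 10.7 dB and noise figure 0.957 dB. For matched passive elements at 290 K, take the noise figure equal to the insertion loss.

Convert to linear (a loss of L dB is a gain of −L dB): F_i = 10^(NF_i/10), G_i = 10^(G_i,dB/10)
  Stage 1: F_1 = 10^(0.434/10) = 1.105, G_1 = 10^(−0.434/10) = 0.9049
  Stage 2: F_2 = 10^(0.957/10) = 1.247, G_2 = 10^(10.7/10) = 11.75
Friis cascade:
  F = 1.105 + (1.247 − 1)/0.9049 = 1.378
NF = 10 log₁₀(1.378) = 1.39 dB

1.39 dB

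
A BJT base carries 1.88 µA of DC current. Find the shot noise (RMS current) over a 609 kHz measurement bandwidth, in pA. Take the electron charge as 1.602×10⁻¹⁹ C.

I_n = √(2qI·B)
2qI·B = 2 × 1.602×10⁻¹⁹ × 1.88×10⁻⁶ × 6.09×10⁵ = 3.67×10⁻¹⁹ A²
I_n = √(3.67×10⁻¹⁹) = 6.06×10⁻¹⁰ A = 606 pA

606 pA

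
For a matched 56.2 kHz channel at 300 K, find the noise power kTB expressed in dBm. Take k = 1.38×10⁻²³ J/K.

−126.3 dBm

P_n = kTB = 1.38×10⁻²³ × 300 × 5.62×10⁴ = 2.33×10⁻¹⁶ W
In dBm: 10 log₁₀(2.33×10⁻¹⁶ / 10⁻³) = −126.3 dBm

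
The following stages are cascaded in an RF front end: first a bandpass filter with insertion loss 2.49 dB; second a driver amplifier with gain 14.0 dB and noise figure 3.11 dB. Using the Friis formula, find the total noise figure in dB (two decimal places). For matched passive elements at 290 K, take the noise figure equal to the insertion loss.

5.60 dB

Convert to linear (a loss of L dB is a gain of −L dB): F_i = 10^(NF_i/10), G_i = 10^(G_i,dB/10)
  Stage 1: F_1 = 10^(2.49/10) = 1.774, G_1 = 10^(−2.49/10) = 0.5636
  Stage 2: F_2 = 10^(3.11/10) = 2.046, G_2 = 10^(14.0/10) = 25.12
Friis cascade:
  F = 1.774 + (2.046 − 1)/0.5636 = 3.631
NF = 10 log₁₀(3.631) = 5.60 dB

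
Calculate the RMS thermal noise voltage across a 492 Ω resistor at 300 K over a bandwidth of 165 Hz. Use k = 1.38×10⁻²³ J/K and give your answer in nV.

V_n = √(4kTRB)
4kTRB = 4 × 1.38×10⁻²³ × 300 × 4.92×10² × 1.65×10² = 1.34×10⁻¹⁵ V²
V_n = √(1.34×10⁻¹⁵) = 3.67×10⁻⁸ V = 36.7 nV

36.7 nV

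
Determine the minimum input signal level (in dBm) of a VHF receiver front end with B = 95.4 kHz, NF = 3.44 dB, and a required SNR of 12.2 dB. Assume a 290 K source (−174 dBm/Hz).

−108.6 dBm

Sensitivity = −174 + 10 log₁₀(B) + NF + SNR_min
= −174 + 49.8 + 3.44 + 12.2
= −108.56 dBm → −108.6 dBm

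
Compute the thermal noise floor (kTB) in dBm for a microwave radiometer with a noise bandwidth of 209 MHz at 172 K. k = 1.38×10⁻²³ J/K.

−93.0 dBm

P_n = kTB = 1.38×10⁻²³ × 172 × 2.09×10⁸ = 4.96×10⁻¹³ W
In dBm: 10 log₁₀(4.96×10⁻¹³ / 10⁻³) = −93.0 dBm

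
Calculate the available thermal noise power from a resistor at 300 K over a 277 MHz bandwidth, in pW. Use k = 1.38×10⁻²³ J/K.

1.15 pW

P_n = kTB = 1.38×10⁻²³ × 300 × 2.77×10⁸ = 1.15×10⁻¹² W = 1.15 pW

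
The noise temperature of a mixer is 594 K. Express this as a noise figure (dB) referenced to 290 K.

4.84 dB

F = 1 + T_e/T₀ = 1 + 594/290 = 3.04828
NF = 10 log₁₀(3.04828) = 4.84 dB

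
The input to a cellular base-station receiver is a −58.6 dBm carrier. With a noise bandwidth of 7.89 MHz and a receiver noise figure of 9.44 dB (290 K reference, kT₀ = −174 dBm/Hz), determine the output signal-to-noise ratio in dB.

37.0 dB

Noise floor: N = −174 + 10 log₁₀(B) + NF
10 log₁₀(7.89×10⁶) = 68.97 dB
N = −174 + 68.97 + 9.44 = −95.59 dBm
SNR = P_sig − N = −58.6 − (−95.59) = 36.99 dB → 37.0 dB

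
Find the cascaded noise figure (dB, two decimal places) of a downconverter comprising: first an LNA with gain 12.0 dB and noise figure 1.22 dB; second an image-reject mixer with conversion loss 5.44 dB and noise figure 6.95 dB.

1.97 dB

Convert to linear (a loss of L dB is a gain of −L dB): F_i = 10^(NF_i/10), G_i = 10^(G_i,dB/10)
  Stage 1: F_1 = 10^(1.22/10) = 1.324, G_1 = 10^(12.0/10) = 15.85
  Stage 2: F_2 = 10^(6.95/10) = 4.955, G_2 = 10^(−5.44/10) = 0.2858
Friis cascade:
  F = 1.324 + (4.955 − 1)/15.85 = 1.574
NF = 10 log₁₀(1.574) = 1.97 dB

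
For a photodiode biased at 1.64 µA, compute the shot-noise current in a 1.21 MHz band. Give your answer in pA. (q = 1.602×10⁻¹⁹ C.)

797 pA

I_n = √(2qI·B)
2qI·B = 2 × 1.602×10⁻¹⁹ × 1.64×10⁻⁶ × 1.21×10⁶ = 6.36×10⁻¹⁹ A²
I_n = √(6.36×10⁻¹⁹) = 7.97×10⁻¹⁰ A = 797 pA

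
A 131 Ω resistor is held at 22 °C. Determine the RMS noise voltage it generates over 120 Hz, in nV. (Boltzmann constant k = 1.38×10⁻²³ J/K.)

16.0 nV

T = 22 °C + 273.15 = 295.15 K
V_n = √(4kTRB)
4kTRB = 4 × 1.38×10⁻²³ × 295.15 × 1.31×10² × 1.20×10² = 2.56×10⁻¹⁶ V²
V_n = √(2.56×10⁻¹⁶) = 1.60×10⁻⁸ V = 16.0 nV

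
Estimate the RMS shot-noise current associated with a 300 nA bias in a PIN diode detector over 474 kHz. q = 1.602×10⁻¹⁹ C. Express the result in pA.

213 pA

I_n = √(2qI·B)
2qI·B = 2 × 1.602×10⁻¹⁹ × 3.00×10⁻⁷ × 4.74×10⁵ = 4.56×10⁻²⁰ A²
I_n = √(4.56×10⁻²⁰) = 2.13×10⁻¹⁰ A = 213 pA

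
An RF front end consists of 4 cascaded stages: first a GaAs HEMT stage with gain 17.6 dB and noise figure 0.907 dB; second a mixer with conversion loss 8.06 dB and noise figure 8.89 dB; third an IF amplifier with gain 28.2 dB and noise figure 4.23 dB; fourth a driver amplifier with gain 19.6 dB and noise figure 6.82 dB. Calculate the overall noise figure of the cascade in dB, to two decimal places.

Convert to linear (a loss of L dB is a gain of −L dB): F_i = 10^(NF_i/10), G_i = 10^(G_i,dB/10)
  Stage 1: F_1 = 10^(0.907/10) = 1.232, G_1 = 10^(17.6/10) = 57.54
  Stage 2: F_2 = 10^(8.89/10) = 7.745, G_2 = 10^(−8.06/10) = 0.1563
  Stage 3: F_3 = 10^(4.23/10) = 2.649, G_3 = 10^(28.2/10) = 660.7
  Stage 4: F_4 = 10^(6.82/10) = 4.808, G_4 = 10^(19.6/10) = 91.20
Friis cascade:
  F = 1.232 + (7.745 − 1)/57.54 + (2.649 − 1)/8.995 + (4.808 − 1)/5943 = 1.533
NF = 10 log₁₀(1.533) = 1.86 dB

1.86 dB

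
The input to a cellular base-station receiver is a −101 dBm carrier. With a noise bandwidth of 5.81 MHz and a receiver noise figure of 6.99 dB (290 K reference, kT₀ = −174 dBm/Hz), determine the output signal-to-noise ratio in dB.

−1.6 dB

Noise floor: N = −174 + 10 log₁₀(B) + NF
10 log₁₀(5.81×10⁶) = 67.64 dB
N = −174 + 67.64 + 6.99 = −99.37 dBm
SNR = P_sig − N = −101 − (−99.37) = −1.63 dB → −1.6 dB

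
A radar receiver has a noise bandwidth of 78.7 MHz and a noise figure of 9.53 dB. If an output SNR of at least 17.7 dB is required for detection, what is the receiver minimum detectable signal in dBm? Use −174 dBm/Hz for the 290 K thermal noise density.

−67.8 dBm

Sensitivity = −174 + 10 log₁₀(B) + NF + SNR_min
= −174 + 78.96 + 9.53 + 17.7
= −67.81 dBm → −67.8 dBm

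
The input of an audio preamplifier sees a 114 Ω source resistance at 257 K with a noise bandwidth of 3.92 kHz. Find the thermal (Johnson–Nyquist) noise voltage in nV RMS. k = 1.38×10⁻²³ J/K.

79.6 nV

V_n = √(4kTRB)
4kTRB = 4 × 1.38×10⁻²³ × 257 × 1.14×10² × 3.92×10³ = 6.34×10⁻¹⁵ V²
V_n = √(6.34×10⁻¹⁵) = 7.96×10⁻⁸ V = 79.6 nV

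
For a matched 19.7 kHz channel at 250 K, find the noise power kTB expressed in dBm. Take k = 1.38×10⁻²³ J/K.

−131.7 dBm

P_n = kTB = 1.38×10⁻²³ × 250 × 1.97×10⁴ = 6.80×10⁻¹⁷ W
In dBm: 10 log₁₀(6.80×10⁻¹⁷ / 10⁻³) = −131.7 dBm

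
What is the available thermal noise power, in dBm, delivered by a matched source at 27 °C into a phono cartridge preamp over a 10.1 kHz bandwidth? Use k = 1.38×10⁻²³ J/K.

−133.8 dBm

T = 27 °C + 273.15 = 300.15 K
P_n = kTB = 1.38×10⁻²³ × 300.15 × 1.01×10⁴ = 4.18×10⁻¹⁷ W
In dBm: 10 log₁₀(4.18×10⁻¹⁷ / 10⁻³) = −133.8 dBm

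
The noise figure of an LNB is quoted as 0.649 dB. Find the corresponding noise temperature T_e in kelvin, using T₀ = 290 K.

F = 10^(0.649/10) = 1.16118
T_e = (F − 1)·T₀ = (1.16118 − 1) × 290 = 46.7 K

46.7 K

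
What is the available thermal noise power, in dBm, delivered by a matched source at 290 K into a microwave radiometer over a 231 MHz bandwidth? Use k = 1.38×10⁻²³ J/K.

−90.3 dBm

P_n = kTB = 1.38×10⁻²³ × 290 × 2.31×10⁸ = 9.24×10⁻¹³ W
In dBm: 10 log₁₀(9.24×10⁻¹³ / 10⁻³) = −90.3 dBm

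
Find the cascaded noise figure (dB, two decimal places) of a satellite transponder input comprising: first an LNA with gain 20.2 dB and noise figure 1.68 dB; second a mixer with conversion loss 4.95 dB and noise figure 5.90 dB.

1.76 dB

Convert to linear (a loss of L dB is a gain of −L dB): F_i = 10^(NF_i/10), G_i = 10^(G_i,dB/10)
  Stage 1: F_1 = 10^(1.68/10) = 1.472, G_1 = 10^(20.2/10) = 104.7
  Stage 2: F_2 = 10^(5.90/10) = 3.890, G_2 = 10^(−4.95/10) = 0.3199
Friis cascade:
  F = 1.472 + (3.890 − 1)/104.7 = 1.500
NF = 10 log₁₀(1.500) = 1.76 dB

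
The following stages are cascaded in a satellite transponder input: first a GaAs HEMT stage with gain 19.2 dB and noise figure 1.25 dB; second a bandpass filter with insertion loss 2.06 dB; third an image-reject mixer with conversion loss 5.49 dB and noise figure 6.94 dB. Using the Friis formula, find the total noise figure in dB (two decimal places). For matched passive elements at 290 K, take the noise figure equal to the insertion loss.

1.51 dB

Convert to linear (a loss of L dB is a gain of −L dB): F_i = 10^(NF_i/10), G_i = 10^(G_i,dB/10)
  Stage 1: F_1 = 10^(1.25/10) = 1.334, G_1 = 10^(19.2/10) = 83.18
  Stage 2: F_2 = 10^(2.06/10) = 1.607, G_2 = 10^(−2.06/10) = 0.6223
  Stage 3: F_3 = 10^(6.94/10) = 4.943, G_3 = 10^(−5.49/10) = 0.2825
Friis cascade:
  F = 1.334 + (1.607 − 1)/83.18 + (4.943 − 1)/51.76 = 1.417
NF = 10 log₁₀(1.417) = 1.51 dB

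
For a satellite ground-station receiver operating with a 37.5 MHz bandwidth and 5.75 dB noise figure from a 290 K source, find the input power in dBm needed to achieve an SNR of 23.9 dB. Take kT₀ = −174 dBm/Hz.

−68.6 dBm

Sensitivity = −174 + 10 log₁₀(B) + NF + SNR_min
= −174 + 75.74 + 5.75 + 23.9
= −68.61 dBm → −68.6 dBm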